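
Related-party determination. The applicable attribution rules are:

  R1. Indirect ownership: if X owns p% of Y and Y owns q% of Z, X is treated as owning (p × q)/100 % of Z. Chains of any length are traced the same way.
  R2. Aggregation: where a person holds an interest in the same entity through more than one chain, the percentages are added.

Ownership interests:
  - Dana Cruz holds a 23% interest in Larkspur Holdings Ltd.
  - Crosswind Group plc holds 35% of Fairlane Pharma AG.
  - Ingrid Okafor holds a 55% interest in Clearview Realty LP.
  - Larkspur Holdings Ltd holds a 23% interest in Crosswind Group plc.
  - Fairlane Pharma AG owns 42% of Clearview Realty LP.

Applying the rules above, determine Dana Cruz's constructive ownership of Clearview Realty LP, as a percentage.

0.77763%

Chain via Larkspur Holdings Ltd → Crosswind Group plc → Fairlane Pharma AG (R1): 23% × 23% × 35% × 42% = 0.77763% of Clearview Realty LP.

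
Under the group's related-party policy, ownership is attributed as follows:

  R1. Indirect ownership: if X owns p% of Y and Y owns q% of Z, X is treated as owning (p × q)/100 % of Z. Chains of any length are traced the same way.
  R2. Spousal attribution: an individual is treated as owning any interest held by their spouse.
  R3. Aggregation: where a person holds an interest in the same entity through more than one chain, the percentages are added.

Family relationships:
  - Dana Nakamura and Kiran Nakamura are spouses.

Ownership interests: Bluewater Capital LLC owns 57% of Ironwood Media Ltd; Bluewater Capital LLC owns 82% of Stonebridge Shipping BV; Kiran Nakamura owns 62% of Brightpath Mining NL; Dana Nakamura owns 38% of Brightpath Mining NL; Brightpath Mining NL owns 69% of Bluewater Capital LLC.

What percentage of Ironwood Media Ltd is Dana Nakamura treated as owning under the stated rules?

By spousal attribution (R2), Dana Nakamura is treated as also owning Kiran Nakamura's interest in Brightpath Mining NL, giving 38% + 62% = 100%.
Chain via Brightpath Mining NL → Bluewater Capital LLC (R1): 100% × 69% × 57% = 39.33% of Ironwood Media Ltd.

39.33%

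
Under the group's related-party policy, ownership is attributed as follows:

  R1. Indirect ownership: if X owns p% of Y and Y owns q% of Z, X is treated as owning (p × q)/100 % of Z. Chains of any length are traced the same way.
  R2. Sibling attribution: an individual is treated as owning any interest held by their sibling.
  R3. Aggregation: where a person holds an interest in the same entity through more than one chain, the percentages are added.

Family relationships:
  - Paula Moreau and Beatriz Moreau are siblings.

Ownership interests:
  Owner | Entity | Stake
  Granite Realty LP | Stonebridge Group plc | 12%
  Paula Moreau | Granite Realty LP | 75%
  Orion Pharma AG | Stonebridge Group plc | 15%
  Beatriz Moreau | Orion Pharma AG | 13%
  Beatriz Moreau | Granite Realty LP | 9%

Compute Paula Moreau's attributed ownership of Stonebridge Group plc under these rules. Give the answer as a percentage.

By sibling attribution (R2), Paula Moreau is treated as also owning Beatriz Moreau's interest in Granite Realty LP, giving 75% + 9% = 84%.
By sibling attribution (R2), Paula Moreau is treated as owning Beatriz Moreau's 13% interest in Orion Pharma AG.
Chain via Granite Realty LP (R1): 84% × 12% = 10.08% of Stonebridge Group plc.
Chain via Orion Pharma AG (R1): 13% × 15% = 1.95% of Stonebridge Group plc.
Aggregating (R3): 10.08% + 1.95% = 12.03%.

12.03%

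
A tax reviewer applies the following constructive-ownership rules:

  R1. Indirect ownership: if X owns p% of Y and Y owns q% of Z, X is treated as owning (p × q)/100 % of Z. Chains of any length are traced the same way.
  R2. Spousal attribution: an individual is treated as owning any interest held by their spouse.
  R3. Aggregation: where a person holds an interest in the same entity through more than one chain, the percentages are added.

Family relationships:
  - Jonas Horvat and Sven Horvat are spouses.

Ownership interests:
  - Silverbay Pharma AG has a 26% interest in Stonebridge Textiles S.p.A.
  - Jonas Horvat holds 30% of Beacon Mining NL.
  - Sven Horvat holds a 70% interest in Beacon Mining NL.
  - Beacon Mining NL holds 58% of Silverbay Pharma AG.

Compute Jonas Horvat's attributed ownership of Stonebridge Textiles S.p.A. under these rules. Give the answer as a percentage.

15.08%

By spousal attribution (R2), Jonas Horvat is treated as also owning Sven Horvat's interest in Beacon Mining NL, giving 30% + 70% = 100%.
Chain via Beacon Mining NL → Silverbay Pharma AG (R1): 100% × 58% × 26% = 15.08% of Stonebridge Textiles S.p.A.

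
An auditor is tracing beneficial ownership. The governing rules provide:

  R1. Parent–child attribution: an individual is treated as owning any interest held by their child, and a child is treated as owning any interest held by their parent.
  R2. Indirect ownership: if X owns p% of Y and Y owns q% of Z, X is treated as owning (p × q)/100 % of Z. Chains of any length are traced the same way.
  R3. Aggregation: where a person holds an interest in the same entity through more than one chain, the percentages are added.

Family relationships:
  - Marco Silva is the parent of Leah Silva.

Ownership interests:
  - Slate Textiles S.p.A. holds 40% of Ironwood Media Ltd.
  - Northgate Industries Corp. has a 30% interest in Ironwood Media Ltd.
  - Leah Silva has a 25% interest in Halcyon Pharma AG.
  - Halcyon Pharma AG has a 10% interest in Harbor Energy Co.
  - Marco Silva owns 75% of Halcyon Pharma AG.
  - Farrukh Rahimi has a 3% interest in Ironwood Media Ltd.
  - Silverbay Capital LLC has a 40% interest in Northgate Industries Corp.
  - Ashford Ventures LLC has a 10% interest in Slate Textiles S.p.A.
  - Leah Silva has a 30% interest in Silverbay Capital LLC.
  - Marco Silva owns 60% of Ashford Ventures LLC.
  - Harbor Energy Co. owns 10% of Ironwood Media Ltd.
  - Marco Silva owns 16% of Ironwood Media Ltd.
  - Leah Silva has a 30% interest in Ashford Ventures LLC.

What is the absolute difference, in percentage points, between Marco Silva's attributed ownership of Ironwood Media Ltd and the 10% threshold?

By parent–child attribution (R1), Marco Silva is treated as also owning Leah Silva's interest in Ashford Ventures LLC, giving 60% + 30% = 90%.
By parent–child attribution (R1), Marco Silva is treated as also owning Leah Silva's interest in Halcyon Pharma AG, giving 75% + 25% = 100%.
By parent–child attribution (R1), Marco Silva is treated as owning Leah Silva's 30% interest in Silverbay Capital LLC.
Chain via Ashford Ventures LLC → Slate Textiles S.p.A. (R2): 90% × 10% × 40% = 3.6% of Ironwood Media Ltd.
Chain via Halcyon Pharma AG → Harbor Energy Co. (R2): 100% × 10% × 10% = 1% of Ironwood Media Ltd.
Direct interest in Ironwood Media Ltd: 16%.
Chain via Silverbay Capital LLC → Northgate Industries Corp. (R2): 30% × 40% × 30% = 3.6% of Ironwood Media Ltd.
Aggregating (R3): 3.6% + 1% + 16% + 3.6% = 24.2%.
24.2% exceeds the 10% threshold by 14.2 percentage points.

14.2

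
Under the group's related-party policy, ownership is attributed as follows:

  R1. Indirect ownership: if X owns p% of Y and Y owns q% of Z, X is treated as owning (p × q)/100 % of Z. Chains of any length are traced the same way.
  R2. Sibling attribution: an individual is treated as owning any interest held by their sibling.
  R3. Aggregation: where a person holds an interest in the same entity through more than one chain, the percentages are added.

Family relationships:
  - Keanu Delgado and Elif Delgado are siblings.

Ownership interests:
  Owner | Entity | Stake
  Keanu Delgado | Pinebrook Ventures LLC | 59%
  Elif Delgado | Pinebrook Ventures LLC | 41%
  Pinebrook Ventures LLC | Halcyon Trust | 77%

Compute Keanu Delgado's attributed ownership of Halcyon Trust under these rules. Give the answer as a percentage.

By sibling attribution (R2), Keanu Delgado is treated as also owning Elif Delgado's interest in Pinebrook Ventures LLC, giving 59% + 41% = 100%.
Chain via Pinebrook Ventures LLC (R1): 100% × 77% = 77% of Halcyon Trust.

77%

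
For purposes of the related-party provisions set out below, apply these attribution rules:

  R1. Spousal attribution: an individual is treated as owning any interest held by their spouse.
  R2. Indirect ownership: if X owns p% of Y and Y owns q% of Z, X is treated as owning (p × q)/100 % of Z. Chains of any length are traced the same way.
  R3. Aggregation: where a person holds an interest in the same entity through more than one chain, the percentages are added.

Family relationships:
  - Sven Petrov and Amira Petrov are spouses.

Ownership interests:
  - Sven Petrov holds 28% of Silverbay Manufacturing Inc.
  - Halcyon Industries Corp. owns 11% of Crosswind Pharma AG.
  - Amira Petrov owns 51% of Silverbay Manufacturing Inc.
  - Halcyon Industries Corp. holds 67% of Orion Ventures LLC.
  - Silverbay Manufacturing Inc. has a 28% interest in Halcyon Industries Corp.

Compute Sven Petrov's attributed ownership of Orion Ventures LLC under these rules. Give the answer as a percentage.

By spousal attribution (R1), Sven Petrov is treated as also owning Amira Petrov's interest in Silverbay Manufacturing Inc, giving 28% + 51% = 79%.
Chain via Silverbay Manufacturing Inc. → Halcyon Industries Corp. (R2): 79% × 28% × 67% = 14.8204% of Orion Ventures LLC.

14.8204%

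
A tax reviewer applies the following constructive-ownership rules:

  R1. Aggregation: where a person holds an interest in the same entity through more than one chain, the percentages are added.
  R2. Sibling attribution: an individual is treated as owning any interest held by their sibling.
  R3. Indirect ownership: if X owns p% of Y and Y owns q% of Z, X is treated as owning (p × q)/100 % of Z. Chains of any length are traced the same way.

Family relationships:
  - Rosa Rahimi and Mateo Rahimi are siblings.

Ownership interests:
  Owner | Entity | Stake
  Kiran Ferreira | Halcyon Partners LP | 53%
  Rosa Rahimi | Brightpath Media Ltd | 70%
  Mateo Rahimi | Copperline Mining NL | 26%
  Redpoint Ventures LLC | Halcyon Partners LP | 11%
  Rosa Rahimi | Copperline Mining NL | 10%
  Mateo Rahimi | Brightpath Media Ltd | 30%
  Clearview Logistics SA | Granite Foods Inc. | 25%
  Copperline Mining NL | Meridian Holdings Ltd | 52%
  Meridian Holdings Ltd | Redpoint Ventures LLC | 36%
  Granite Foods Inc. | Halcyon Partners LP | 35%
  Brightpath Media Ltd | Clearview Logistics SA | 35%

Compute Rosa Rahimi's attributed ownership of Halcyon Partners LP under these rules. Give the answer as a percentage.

3.803812%

By sibling attribution (R2), Rosa Rahimi is treated as also owning Mateo Rahimi's interest in Brightpath Media Ltd, giving 70% + 30% = 100%.
By sibling attribution (R2), Rosa Rahimi is treated as also owning Mateo Rahimi's interest in Copperline Mining NL, giving 10% + 26% = 36%.
Chain via Brightpath Media Ltd → Clearview Logistics SA → Granite Foods Inc. (R3): 100% × 35% × 25% × 35% = 3.0625% of Halcyon Partners LP.
Chain via Copperline Mining NL → Meridian Holdings Ltd → Redpoint Ventures LLC (R3): 36% × 52% × 36% × 11% = 0.741312% of Halcyon Partners LP.
Aggregating (R1): 3.0625% + 0.741312% = 3.803812%.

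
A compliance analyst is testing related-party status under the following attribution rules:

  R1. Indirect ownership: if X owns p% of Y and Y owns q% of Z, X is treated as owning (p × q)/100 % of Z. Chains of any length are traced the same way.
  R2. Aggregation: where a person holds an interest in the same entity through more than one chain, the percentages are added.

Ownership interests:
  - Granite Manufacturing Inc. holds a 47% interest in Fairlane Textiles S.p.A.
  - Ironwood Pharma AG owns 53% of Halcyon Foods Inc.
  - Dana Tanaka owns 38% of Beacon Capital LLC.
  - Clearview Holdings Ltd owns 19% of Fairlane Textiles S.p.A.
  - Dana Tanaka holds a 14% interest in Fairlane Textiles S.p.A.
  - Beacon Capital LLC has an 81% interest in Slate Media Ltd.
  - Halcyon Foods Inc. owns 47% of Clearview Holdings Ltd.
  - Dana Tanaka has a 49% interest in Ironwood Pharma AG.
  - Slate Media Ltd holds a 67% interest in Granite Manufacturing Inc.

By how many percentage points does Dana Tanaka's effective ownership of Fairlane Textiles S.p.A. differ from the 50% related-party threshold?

Chain via Ironwood Pharma AG → Halcyon Foods Inc. → Clearview Holdings Ltd (R1): 49% × 53% × 47% × 19% = 2.319121% of Fairlane Textiles S.p.A.
Chain via Beacon Capital LLC → Slate Media Ltd → Granite Manufacturing Inc. (R1): 38% × 81% × 67% × 47% = 9.692622% of Fairlane Textiles S.p.A.
Direct interest in Fairlane Textiles S.p.A: 14%.
Aggregating (R2): 2.319121% + 9.692622% + 14% = 26.011743%.
26.011743% falls short of the 50% threshold by 23.988257 percentage points.

23.988257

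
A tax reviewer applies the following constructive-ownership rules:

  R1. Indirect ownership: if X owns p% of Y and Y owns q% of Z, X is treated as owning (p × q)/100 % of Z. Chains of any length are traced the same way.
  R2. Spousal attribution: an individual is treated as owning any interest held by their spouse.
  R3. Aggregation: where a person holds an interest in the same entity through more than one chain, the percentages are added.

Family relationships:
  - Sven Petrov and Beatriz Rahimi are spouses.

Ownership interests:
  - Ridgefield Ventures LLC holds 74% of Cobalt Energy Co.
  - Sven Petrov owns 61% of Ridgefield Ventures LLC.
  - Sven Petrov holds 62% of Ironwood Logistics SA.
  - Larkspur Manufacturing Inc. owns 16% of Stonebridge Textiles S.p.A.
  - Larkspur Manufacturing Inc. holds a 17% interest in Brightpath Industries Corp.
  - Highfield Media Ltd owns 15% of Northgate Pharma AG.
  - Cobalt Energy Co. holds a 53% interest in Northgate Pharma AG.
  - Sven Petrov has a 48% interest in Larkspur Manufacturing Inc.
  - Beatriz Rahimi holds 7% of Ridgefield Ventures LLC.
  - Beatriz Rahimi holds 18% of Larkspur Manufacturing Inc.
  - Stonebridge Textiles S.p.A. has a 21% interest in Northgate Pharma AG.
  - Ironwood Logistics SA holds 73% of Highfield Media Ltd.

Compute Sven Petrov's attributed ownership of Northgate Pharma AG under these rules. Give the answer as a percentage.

35.6762%

By spousal attribution (R2), Sven Petrov is treated as also owning Beatriz Rahimi's interest in Ridgefield Ventures LLC, giving 61% + 7% = 68%.
By spousal attribution (R2), Sven Petrov is treated as also owning Beatriz Rahimi's interest in Larkspur Manufacturing Inc, giving 48% + 18% = 66%.
Chain via Ridgefield Ventures LLC → Cobalt Energy Co. (R1): 68% × 74% × 53% = 26.6696% of Northgate Pharma AG.
Chain via Ironwood Logistics SA → Highfield Media Ltd (R1): 62% × 73% × 15% = 6.789% of Northgate Pharma AG.
Chain via Larkspur Manufacturing Inc. → Stonebridge Textiles S.p.A. (R1): 66% × 16% × 21% = 2.2176% of Northgate Pharma AG.
Aggregating (R3): 26.6696% + 6.789% + 2.2176% = 35.6762%.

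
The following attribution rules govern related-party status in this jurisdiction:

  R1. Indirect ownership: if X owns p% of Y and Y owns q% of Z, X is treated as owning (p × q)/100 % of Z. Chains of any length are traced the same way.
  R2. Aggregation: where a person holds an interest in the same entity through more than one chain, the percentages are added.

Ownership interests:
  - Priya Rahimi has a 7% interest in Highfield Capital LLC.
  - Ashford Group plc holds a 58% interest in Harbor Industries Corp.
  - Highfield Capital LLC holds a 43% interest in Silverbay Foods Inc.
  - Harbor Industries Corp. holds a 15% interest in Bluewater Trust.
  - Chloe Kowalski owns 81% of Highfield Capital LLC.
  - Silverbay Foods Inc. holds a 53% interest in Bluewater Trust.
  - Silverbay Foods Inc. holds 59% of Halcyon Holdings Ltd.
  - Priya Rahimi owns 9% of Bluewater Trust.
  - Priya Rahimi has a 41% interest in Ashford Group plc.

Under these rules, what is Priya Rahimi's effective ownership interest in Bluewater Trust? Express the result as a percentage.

Chain via Highfield Capital LLC → Silverbay Foods Inc. (R1): 7% × 43% × 53% = 1.5953% of Bluewater Trust.
Chain via Ashford Group plc → Harbor Industries Corp. (R1): 41% × 58% × 15% = 3.567% of Bluewater Trust.
Direct interest in Bluewater Trust: 9%.
Aggregating (R2): 1.5953% + 3.567% + 9% = 14.1623%.

14.1623%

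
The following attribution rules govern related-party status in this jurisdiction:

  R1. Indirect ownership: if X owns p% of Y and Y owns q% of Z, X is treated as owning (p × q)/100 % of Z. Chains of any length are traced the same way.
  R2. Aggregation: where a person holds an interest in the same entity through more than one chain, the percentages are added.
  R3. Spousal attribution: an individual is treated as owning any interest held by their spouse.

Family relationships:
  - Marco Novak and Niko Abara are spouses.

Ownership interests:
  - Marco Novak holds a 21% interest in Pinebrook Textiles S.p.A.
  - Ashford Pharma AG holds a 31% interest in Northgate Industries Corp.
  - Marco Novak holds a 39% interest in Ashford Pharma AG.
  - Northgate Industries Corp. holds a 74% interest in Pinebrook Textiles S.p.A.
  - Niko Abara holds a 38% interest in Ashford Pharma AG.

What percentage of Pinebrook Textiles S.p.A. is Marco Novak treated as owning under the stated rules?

38.6638%

By spousal attribution (R3), Marco Novak is treated as also owning Niko Abara's interest in Ashford Pharma AG, giving 39% + 38% = 77%.
Chain via Ashford Pharma AG → Northgate Industries Corp. (R1): 77% × 31% × 74% = 17.6638% of Pinebrook Textiles S.p.A.
Direct interest in Pinebrook Textiles S.p.A: 21%.
Aggregating (R2): 17.6638% + 21% = 38.6638%.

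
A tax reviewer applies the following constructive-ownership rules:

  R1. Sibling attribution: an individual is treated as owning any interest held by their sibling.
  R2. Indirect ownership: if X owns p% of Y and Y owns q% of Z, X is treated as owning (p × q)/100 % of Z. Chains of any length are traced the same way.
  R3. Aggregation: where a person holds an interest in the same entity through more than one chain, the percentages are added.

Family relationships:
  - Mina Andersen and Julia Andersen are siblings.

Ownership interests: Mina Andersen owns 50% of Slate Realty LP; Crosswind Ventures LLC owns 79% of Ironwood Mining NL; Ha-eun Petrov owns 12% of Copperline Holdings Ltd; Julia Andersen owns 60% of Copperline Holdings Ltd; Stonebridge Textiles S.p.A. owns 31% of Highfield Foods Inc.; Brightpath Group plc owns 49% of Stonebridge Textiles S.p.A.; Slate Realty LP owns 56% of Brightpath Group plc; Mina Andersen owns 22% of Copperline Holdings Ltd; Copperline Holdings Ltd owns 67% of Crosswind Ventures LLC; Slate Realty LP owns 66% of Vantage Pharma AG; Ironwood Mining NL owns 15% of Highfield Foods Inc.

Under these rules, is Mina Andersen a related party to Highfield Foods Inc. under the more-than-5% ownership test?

By sibling attribution (R1), Mina Andersen is treated as also owning Julia Andersen's interest in Copperline Holdings Ltd, giving 22% + 60% = 82%.
Chain via Slate Realty LP → Brightpath Group plc → Stonebridge Textiles S.p.A. (R2): 50% × 56% × 49% × 31% = 4.2532% of Highfield Foods Inc.
Chain via Copperline Holdings Ltd → Crosswind Ventures LLC → Ironwood Mining NL (R2): 82% × 67% × 79% × 15% = 6.51039% of Highfield Foods Inc.
Aggregating (R3): 4.2532% + 6.51039% = 10.76359%.
10.76359% exceeds the 5% threshold, so Mina is a related party to Highfield Foods Inc.

Yes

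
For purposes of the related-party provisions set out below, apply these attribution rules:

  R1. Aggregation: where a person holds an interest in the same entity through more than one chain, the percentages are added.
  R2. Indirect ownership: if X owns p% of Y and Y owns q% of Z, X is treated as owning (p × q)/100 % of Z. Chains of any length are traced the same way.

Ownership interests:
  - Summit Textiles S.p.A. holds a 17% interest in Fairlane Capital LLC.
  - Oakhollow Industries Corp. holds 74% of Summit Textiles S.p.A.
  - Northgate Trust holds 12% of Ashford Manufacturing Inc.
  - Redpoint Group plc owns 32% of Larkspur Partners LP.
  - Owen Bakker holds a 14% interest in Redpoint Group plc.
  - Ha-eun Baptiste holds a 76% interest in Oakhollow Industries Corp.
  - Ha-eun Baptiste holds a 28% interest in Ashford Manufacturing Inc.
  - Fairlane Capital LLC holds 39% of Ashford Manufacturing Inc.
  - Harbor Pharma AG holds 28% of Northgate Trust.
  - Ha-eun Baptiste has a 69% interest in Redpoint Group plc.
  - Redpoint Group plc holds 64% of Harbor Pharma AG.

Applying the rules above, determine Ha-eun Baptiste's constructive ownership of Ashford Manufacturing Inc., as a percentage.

33.212488%

Chain via Oakhollow Industries Corp. → Summit Textiles S.p.A. → Fairlane Capital LLC (R2): 76% × 74% × 17% × 39% = 3.728712% of Ashford Manufacturing Inc.
Chain via Redpoint Group plc → Harbor Pharma AG → Northgate Trust (R2): 69% × 64% × 28% × 12% = 1.483776% of Ashford Manufacturing Inc.
Direct interest in Ashford Manufacturing Inc: 28%.
Aggregating (R1): 3.728712% + 1.483776% + 28% = 33.212488%.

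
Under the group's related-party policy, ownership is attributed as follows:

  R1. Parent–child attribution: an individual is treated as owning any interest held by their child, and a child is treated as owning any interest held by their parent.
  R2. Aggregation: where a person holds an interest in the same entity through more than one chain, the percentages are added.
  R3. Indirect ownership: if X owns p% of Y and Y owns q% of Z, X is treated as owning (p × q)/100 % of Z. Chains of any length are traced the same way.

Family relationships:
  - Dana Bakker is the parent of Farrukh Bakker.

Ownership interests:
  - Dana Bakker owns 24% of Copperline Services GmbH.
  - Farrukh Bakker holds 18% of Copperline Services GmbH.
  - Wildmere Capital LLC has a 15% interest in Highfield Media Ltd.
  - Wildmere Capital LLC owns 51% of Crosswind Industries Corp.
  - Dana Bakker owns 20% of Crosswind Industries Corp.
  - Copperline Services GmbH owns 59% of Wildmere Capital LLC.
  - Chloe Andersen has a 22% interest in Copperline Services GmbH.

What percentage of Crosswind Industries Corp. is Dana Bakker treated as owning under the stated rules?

32.6378%

By parent–child attribution (R1), Dana Bakker is treated as also owning Farrukh Bakker's interest in Copperline Services GmbH, giving 24% + 18% = 42%.
Chain via Copperline Services GmbH → Wildmere Capital LLC (R3): 42% × 59% × 51% = 12.6378% of Crosswind Industries Corp.
Direct interest in Crosswind Industries Corp: 20%.
Aggregating (R2): 12.6378% + 20% = 32.6378%.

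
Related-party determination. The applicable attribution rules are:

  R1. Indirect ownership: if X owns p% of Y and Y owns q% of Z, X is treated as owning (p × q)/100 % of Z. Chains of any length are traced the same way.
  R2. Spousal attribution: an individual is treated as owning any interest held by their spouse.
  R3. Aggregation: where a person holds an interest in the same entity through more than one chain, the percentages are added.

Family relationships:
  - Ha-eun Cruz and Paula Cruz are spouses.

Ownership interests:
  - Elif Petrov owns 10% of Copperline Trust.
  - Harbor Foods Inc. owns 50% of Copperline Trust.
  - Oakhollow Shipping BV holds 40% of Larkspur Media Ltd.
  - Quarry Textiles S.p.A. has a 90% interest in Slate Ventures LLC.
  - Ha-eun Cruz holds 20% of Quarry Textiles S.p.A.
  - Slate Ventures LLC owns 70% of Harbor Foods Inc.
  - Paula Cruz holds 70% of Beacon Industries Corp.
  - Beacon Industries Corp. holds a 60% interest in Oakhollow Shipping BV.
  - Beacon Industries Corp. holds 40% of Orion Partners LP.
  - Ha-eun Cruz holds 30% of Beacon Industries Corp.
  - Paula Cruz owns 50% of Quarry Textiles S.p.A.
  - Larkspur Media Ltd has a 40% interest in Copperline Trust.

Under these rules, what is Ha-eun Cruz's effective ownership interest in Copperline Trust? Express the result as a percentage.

31.65%

By spousal attribution (R2), Ha-eun Cruz is treated as also owning Paula Cruz's interest in Quarry Textiles S.p.A, giving 20% + 50% = 70%.
By spousal attribution (R2), Ha-eun Cruz is treated as also owning Paula Cruz's interest in Beacon Industries Corp, giving 30% + 70% = 100%.
Chain via Quarry Textiles S.p.A. → Slate Ventures LLC → Harbor Foods Inc. (R1): 70% × 90% × 70% × 50% = 22.05% of Copperline Trust.
Chain via Beacon Industries Corp. → Oakhollow Shipping BV → Larkspur Media Ltd (R1): 100% × 60% × 40% × 40% = 9.6% of Copperline Trust.
Aggregating (R3): 22.05% + 9.6% = 31.65%.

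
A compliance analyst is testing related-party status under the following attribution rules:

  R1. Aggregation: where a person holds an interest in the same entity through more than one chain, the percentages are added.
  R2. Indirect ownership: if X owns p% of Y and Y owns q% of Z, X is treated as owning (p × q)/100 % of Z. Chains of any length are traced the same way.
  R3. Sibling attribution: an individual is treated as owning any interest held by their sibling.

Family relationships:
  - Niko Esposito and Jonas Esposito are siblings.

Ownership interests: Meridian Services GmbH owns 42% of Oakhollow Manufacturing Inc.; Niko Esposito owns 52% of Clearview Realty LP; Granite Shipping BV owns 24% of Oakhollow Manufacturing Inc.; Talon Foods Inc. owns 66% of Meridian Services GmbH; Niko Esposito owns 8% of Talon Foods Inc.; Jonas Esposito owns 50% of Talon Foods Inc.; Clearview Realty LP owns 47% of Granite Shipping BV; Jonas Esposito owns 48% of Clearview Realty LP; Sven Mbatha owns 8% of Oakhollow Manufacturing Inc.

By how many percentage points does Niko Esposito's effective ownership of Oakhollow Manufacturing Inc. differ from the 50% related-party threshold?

22.6424

By sibling attribution (R3), Niko Esposito is treated as also owning Jonas Esposito's interest in Talon Foods Inc, giving 8% + 50% = 58%.
By sibling attribution (R3), Niko Esposito is treated as also owning Jonas Esposito's interest in Clearview Realty LP, giving 52% + 48% = 100%.
Chain via Talon Foods Inc. → Meridian Services GmbH (R2): 58% × 66% × 42% = 16.0776% of Oakhollow Manufacturing Inc.
Chain via Clearview Realty LP → Granite Shipping BV (R2): 100% × 47% × 24% = 11.28% of Oakhollow Manufacturing Inc.
Aggregating (R1): 16.0776% + 11.28% = 27.3576%.
27.3576% falls short of the 50% threshold by 22.6424 percentage points.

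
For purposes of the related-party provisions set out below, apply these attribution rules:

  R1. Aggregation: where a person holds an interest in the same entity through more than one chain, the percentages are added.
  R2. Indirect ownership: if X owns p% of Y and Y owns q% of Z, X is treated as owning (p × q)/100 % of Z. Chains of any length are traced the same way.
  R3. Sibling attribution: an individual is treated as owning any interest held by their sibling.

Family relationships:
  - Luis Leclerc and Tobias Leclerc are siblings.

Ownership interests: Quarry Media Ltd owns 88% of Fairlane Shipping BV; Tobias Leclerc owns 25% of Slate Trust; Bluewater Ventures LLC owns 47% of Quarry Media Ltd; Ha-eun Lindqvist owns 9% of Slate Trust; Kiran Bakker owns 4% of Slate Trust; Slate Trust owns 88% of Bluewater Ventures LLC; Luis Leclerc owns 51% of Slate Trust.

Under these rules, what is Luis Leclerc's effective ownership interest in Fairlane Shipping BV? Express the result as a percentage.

By sibling attribution (R3), Luis Leclerc is treated as also owning Tobias Leclerc's interest in Slate Trust, giving 51% + 25% = 76%.
Chain via Slate Trust → Bluewater Ventures LLC → Quarry Media Ltd (R2): 76% × 88% × 47% × 88% = 27.661568% of Fairlane Shipping BV.

27.661568%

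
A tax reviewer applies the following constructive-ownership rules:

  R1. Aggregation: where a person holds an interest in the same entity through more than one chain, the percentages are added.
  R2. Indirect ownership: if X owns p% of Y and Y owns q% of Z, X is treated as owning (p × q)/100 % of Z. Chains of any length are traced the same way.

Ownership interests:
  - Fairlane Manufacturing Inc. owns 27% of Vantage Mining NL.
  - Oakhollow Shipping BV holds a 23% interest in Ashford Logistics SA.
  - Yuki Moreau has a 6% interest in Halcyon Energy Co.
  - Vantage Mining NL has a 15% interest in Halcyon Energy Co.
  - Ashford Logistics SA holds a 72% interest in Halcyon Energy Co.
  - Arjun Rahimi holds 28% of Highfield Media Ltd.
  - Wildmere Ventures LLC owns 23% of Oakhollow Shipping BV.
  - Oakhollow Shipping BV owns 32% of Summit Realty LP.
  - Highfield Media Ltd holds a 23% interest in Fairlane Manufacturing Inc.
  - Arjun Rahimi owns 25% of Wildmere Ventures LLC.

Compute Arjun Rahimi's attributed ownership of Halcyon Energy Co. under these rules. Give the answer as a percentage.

Chain via Wildmere Ventures LLC → Oakhollow Shipping BV → Ashford Logistics SA (R2): 25% × 23% × 23% × 72% = 0.9522% of Halcyon Energy Co.
Chain via Highfield Media Ltd → Fairlane Manufacturing Inc. → Vantage Mining NL (R2): 28% × 23% × 27% × 15% = 0.26082% of Halcyon Energy Co.
Aggregating (R1): 0.9522% + 0.26082% = 1.21302%.

1.21302%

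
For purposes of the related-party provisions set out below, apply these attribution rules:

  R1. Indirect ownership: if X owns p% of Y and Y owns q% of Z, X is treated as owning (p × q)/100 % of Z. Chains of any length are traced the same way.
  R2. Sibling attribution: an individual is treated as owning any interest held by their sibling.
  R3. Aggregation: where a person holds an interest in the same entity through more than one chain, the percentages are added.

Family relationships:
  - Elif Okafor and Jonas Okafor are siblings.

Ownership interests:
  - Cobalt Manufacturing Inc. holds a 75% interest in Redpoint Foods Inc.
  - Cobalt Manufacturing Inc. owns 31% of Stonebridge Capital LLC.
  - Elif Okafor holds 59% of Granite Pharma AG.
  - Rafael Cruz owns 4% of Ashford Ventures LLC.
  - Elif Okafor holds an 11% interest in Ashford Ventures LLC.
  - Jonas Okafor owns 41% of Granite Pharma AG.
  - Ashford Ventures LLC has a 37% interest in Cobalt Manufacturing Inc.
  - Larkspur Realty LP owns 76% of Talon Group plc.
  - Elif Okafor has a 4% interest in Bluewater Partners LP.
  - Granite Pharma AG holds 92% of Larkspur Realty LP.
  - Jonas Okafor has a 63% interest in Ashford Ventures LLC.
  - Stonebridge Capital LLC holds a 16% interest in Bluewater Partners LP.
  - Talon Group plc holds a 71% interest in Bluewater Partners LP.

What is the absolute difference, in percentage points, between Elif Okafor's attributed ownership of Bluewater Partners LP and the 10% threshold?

By sibling attribution (R2), Elif Okafor is treated as also owning Jonas Okafor's interest in Ashford Ventures LLC, giving 11% + 63% = 74%.
By sibling attribution (R2), Elif Okafor is treated as also owning Jonas Okafor's interest in Granite Pharma AG, giving 59% + 41% = 100%.
Chain via Ashford Ventures LLC → Cobalt Manufacturing Inc. → Stonebridge Capital LLC (R1): 74% × 37% × 31% × 16% = 1.358048% of Bluewater Partners LP.
Chain via Granite Pharma AG → Larkspur Realty LP → Talon Group plc (R1): 100% × 92% × 76% × 71% = 49.6432% of Bluewater Partners LP.
Direct interest in Bluewater Partners LP: 4%.
Aggregating (R3): 1.358048% + 49.6432% + 4% = 55.001248%.
55.001248% exceeds the 10% threshold by 45.001248 percentage points.

45.001248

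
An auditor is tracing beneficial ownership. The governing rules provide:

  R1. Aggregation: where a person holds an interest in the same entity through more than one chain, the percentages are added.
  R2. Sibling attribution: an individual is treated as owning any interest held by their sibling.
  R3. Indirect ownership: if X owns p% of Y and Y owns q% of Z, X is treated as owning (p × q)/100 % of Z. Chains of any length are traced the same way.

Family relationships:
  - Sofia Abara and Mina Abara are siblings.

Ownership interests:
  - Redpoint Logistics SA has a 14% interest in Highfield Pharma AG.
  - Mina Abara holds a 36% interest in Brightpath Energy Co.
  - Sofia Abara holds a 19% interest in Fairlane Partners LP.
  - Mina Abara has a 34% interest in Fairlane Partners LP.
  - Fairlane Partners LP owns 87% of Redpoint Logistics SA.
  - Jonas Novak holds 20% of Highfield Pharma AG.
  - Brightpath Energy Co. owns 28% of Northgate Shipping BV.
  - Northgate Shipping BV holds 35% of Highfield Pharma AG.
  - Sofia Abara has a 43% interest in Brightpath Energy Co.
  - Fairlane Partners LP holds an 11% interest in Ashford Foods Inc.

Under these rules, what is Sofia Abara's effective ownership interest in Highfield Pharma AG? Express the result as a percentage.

14.1974%

By sibling attribution (R2), Sofia Abara is treated as also owning Mina Abara's interest in Fairlane Partners LP, giving 19% + 34% = 53%.
By sibling attribution (R2), Sofia Abara is treated as also owning Mina Abara's interest in Brightpath Energy Co, giving 43% + 36% = 79%.
Chain via Fairlane Partners LP → Redpoint Logistics SA (R3): 53% × 87% × 14% = 6.4554% of Highfield Pharma AG.
Chain via Brightpath Energy Co. → Northgate Shipping BV (R3): 79% × 28% × 35% = 7.742% of Highfield Pharma AG.
Aggregating (R1): 6.4554% + 7.742% = 14.1974%.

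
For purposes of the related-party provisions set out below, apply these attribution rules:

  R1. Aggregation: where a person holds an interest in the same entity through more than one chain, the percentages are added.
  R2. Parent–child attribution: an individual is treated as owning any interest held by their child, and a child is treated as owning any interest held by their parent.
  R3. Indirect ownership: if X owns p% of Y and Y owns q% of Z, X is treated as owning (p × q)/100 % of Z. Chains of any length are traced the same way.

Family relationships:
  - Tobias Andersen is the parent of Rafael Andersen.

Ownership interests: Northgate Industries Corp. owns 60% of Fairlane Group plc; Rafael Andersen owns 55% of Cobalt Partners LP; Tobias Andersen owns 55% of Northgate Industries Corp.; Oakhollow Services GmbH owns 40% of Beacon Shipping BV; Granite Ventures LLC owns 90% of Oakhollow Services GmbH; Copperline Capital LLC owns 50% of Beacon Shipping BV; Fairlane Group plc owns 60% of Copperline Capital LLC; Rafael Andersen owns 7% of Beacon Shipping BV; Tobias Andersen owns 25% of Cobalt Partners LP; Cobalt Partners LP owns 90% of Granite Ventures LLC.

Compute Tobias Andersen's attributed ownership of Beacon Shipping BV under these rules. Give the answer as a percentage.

42.82%

By parent–child attribution (R2), Tobias Andersen is treated as also owning Rafael Andersen's interest in Cobalt Partners LP, giving 25% + 55% = 80%.
By parent–child attribution (R2), Tobias Andersen is treated as owning Rafael Andersen's 7% interest in Beacon Shipping BV.
Chain via Northgate Industries Corp. → Fairlane Group plc → Copperline Capital LLC (R3): 55% × 60% × 60% × 50% = 9.9% of Beacon Shipping BV.
Chain via Cobalt Partners LP → Granite Ventures LLC → Oakhollow Services GmbH (R3): 80% × 90% × 90% × 40% = 25.92% of Beacon Shipping BV.
Direct interest in Beacon Shipping BV: 7%.
Aggregating (R1): 9.9% + 25.92% + 7% = 42.82%.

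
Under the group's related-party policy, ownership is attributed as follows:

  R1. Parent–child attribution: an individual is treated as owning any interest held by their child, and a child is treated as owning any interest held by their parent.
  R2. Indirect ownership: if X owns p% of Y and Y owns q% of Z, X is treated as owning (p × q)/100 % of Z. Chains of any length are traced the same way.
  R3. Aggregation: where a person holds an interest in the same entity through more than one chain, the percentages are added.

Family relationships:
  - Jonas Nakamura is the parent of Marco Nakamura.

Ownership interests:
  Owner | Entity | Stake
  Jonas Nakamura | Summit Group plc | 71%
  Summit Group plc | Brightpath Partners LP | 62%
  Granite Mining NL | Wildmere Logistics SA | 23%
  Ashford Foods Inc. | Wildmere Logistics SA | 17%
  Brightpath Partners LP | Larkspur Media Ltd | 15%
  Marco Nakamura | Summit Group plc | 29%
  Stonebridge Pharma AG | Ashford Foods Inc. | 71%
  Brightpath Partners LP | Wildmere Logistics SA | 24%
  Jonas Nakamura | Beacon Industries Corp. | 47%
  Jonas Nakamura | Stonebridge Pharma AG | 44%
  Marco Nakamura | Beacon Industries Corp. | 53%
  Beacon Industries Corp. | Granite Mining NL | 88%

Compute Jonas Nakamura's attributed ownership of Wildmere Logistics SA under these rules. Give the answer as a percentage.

40.4308%

By parent–child attribution (R1), Jonas Nakamura is treated as also owning Marco Nakamura's interest in Summit Group plc, giving 71% + 29% = 100%.
By parent–child attribution (R1), Jonas Nakamura is treated as also owning Marco Nakamura's interest in Beacon Industries Corp, giving 47% + 53% = 100%.
Chain via Stonebridge Pharma AG → Ashford Foods Inc. (R2): 44% × 71% × 17% = 5.3108% of Wildmere Logistics SA.
Chain via Summit Group plc → Brightpath Partners LP (R2): 100% × 62% × 24% = 14.88% of Wildmere Logistics SA.
Chain via Beacon Industries Corp. → Granite Mining NL (R2): 100% × 88% × 23% = 20.24% of Wildmere Logistics SA.
Aggregating (R3): 5.3108% + 14.88% + 20.24% = 40.4308%.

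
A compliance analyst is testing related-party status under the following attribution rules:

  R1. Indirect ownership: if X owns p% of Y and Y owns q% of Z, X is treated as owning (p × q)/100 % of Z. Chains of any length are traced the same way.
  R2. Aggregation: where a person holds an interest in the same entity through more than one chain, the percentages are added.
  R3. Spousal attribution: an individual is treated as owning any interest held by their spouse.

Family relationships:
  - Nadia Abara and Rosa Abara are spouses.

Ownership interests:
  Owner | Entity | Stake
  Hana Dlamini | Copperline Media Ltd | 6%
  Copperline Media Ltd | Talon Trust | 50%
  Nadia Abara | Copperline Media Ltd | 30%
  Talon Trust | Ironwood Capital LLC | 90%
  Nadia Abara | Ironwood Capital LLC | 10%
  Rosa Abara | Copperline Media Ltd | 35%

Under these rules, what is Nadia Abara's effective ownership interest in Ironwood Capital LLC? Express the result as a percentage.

39.25%

By spousal attribution (R3), Nadia Abara is treated as also owning Rosa Abara's interest in Copperline Media Ltd, giving 30% + 35% = 65%.
Chain via Copperline Media Ltd → Talon Trust (R1): 65% × 50% × 90% = 29.25% of Ironwood Capital LLC.
Direct interest in Ironwood Capital LLC: 10%.
Aggregating (R2): 29.25% + 10% = 39.25%.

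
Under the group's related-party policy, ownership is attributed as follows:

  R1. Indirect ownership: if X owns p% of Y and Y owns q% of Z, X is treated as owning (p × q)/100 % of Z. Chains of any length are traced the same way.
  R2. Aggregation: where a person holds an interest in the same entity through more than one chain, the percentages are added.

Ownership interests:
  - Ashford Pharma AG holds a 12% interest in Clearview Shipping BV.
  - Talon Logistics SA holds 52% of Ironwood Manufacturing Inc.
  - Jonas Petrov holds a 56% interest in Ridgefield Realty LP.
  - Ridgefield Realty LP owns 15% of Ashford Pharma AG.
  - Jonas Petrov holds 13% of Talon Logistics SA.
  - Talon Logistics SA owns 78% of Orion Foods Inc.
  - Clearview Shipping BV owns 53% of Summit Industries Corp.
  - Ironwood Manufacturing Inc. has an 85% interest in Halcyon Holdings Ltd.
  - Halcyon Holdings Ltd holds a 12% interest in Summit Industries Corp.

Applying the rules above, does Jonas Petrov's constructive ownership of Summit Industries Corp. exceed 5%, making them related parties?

Chain via Ridgefield Realty LP → Ashford Pharma AG → Clearview Shipping BV (R1): 56% × 15% × 12% × 53% = 0.53424% of Summit Industries Corp.
Chain via Talon Logistics SA → Ironwood Manufacturing Inc. → Halcyon Holdings Ltd (R1): 13% × 52% × 85% × 12% = 0.68952% of Summit Industries Corp.
Aggregating (R2): 0.53424% + 0.68952% = 1.22376%.
1.22376% does not exceed the 5% threshold, so Jonas is not a related party to Summit Industries Corp.

No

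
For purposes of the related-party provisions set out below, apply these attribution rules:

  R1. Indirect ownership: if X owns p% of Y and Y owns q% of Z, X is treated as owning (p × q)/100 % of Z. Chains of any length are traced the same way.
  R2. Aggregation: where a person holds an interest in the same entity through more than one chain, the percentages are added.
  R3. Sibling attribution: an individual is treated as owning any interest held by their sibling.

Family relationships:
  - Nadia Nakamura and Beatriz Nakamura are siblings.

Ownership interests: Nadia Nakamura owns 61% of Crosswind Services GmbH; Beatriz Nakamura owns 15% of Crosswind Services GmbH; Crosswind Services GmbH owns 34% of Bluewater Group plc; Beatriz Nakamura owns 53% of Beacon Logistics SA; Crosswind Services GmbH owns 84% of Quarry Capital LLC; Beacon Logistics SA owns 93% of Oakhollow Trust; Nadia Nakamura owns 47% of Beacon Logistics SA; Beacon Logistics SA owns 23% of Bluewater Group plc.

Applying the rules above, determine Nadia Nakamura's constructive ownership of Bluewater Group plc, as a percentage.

By sibling attribution (R3), Nadia Nakamura is treated as also owning Beatriz Nakamura's interest in Beacon Logistics SA, giving 47% + 53% = 100%.
By sibling attribution (R3), Nadia Nakamura is treated as also owning Beatriz Nakamura's interest in Crosswind Services GmbH, giving 61% + 15% = 76%.
Chain via Beacon Logistics SA (R1): 100% × 23% = 23% of Bluewater Group plc.
Chain via Crosswind Services GmbH (R1): 76% × 34% = 25.84% of Bluewater Group plc.
Aggregating (R2): 23% + 25.84% = 48.84%.

48.84%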